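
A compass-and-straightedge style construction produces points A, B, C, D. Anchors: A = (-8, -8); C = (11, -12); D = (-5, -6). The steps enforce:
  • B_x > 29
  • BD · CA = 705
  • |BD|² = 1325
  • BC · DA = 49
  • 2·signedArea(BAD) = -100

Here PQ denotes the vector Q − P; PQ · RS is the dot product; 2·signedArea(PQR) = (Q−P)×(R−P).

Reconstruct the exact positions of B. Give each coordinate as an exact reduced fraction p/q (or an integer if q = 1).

1. B_x = 30  [BD · CA = 705 ∩ 2·signedArea(BAD) = -100]
2. B_y = -16  [BD · CA = 705 ∩ 2·signedArea(BAD) = -100]
   → B = (30, -16)

B = (30, -16)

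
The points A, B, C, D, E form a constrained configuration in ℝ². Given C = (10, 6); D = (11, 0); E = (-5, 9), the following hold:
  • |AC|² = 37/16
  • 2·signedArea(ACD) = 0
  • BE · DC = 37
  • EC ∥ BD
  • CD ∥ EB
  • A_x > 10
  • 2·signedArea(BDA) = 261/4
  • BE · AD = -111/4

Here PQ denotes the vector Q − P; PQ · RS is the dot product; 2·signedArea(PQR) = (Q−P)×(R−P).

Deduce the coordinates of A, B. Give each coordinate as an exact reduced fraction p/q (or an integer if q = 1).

A = (41/4, 9/2)
B = (-4, 3)

1. A_x = 41/4  [line 6·x + 1·y + -66 = 0 ∩ |AC|² = 37/16]
2. A_y = 9/2  [line 6·x + 1·y + -66 = 0 ∩ |AC|² = 37/16]
   → A = (41/4, 9/2)
3. B_x = -4  [EC ∥ BD ∩ CD ∥ EB]
4. B_y = 3  [EC ∥ BD ∩ CD ∥ EB]
   → B = (-4, 3)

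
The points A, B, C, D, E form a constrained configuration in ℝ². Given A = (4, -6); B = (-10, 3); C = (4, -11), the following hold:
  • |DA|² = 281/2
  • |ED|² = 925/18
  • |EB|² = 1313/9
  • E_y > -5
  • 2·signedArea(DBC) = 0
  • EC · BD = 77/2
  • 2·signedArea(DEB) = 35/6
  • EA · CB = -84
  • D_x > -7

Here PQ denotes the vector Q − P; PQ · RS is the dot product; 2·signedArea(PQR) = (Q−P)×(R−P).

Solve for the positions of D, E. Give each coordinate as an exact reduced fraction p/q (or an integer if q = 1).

D = (-13/2, -1/2)
E = (-2/3, -14/3)

1. E_x = -2/3  [line 14·x + -14·y + -56 = 0 ∩ |EB|² = 1313/9]
2. E_y = -14/3  [line 14·x + -14·y + -56 = 0 ∩ |EB|² = 1313/9]
   → E = (-2/3, -14/3)
3. D_x = -13/2  [2·signedArea(DBC) = 0 ∩ EC · BD = 77/2]
4. D_y = -1/2  [2·signedArea(DBC) = 0 ∩ EC · BD = 77/2]
   → D = (-13/2, -1/2)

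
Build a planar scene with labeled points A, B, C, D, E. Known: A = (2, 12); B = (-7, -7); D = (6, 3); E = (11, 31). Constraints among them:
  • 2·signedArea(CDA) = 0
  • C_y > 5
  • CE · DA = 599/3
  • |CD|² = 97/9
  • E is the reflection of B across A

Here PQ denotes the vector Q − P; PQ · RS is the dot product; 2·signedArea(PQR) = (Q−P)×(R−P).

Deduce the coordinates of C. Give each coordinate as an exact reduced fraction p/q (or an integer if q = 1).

C = (14/3, 6)

1. C_x = 14/3  [2·signedArea(CDA) = 0 ∩ CE · DA = 599/3]
2. C_y = 6  [2·signedArea(CDA) = 0 ∩ CE · DA = 599/3]
   → C = (14/3, 6)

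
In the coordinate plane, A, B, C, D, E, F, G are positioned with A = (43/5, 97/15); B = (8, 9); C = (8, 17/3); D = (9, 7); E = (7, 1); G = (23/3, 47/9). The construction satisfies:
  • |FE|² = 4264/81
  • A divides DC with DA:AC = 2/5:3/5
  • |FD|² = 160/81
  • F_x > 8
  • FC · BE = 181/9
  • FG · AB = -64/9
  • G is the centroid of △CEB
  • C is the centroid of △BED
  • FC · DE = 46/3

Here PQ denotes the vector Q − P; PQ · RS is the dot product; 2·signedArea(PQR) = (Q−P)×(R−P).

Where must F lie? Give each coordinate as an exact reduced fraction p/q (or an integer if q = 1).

F = (41/5, 367/45)

1. F_x = 41/5  [FG · AB = -64/9 ∩ FC · DE = 46/3]
2. F_y = 367/45  [FG · AB = -64/9 ∩ FC · DE = 46/3]
   → F = (41/5, 367/45)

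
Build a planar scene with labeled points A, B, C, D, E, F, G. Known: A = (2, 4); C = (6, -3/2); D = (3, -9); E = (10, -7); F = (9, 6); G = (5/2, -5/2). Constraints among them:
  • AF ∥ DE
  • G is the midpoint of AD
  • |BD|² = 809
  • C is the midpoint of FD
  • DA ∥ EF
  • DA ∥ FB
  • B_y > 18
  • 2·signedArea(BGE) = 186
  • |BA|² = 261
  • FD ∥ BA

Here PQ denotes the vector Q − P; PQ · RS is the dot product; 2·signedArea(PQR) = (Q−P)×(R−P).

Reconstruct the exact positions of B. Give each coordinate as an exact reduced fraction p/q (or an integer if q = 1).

1. B_x = 8  [FD ∥ BA ∩ DA ∥ FB]
2. B_y = 19  [FD ∥ BA ∩ DA ∥ FB]
   → B = (8, 19)

B = (8, 19)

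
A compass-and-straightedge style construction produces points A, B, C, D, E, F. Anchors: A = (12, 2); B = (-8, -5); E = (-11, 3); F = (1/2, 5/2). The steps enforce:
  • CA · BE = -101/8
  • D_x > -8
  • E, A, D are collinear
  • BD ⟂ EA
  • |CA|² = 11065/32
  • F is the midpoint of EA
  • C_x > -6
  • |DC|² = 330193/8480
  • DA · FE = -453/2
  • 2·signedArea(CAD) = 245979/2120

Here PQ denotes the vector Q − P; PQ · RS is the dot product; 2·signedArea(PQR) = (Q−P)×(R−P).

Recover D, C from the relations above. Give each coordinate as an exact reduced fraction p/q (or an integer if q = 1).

1. D_x = -4059/530  [E, A, D are collinear ∩ BD ⟂ EA]
2. D_y = 1513/530  [E, A, D are collinear ∩ BD ⟂ EA]
   → D = (-4059/530, 1513/530)
3. C_x = -47/8  [2·signedArea(CAD) = 245979/2120 ∩ CA · BE = -101/8]
4. C_y = -25/8  [2·signedArea(CAD) = 245979/2120 ∩ CA · BE = -101/8]
   → C = (-47/8, -25/8)

C = (-47/8, -25/8)
D = (-4059/530, 1513/530)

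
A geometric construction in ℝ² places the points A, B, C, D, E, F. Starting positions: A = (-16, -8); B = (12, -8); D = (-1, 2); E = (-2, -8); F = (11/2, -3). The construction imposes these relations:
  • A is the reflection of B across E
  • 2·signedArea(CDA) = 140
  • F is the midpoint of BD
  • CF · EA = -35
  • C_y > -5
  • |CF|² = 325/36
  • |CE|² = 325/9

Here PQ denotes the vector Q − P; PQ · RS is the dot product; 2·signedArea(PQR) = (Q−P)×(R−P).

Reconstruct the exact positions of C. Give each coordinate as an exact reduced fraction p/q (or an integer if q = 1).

1. C_x = 3  [2·signedArea(CDA) = 140 ∩ CF · EA = -35]
2. C_y = -14/3  [2·signedArea(CDA) = 140 ∩ CF · EA = -35]
   → C = (3, -14/3)

C = (3, -14/3)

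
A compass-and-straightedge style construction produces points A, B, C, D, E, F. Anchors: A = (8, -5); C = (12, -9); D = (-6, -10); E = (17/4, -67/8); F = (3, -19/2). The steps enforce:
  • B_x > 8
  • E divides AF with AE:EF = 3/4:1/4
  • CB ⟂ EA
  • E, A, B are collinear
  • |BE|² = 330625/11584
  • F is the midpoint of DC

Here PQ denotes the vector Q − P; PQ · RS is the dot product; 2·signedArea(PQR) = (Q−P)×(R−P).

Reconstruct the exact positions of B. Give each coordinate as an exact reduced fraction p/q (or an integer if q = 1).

B = (1488/181, -869/181)

1. B_x = 1488/181  [E, A, B are collinear ∩ CB ⟂ EA]
2. B_y = -869/181  [E, A, B are collinear ∩ CB ⟂ EA]
   → B = (1488/181, -869/181)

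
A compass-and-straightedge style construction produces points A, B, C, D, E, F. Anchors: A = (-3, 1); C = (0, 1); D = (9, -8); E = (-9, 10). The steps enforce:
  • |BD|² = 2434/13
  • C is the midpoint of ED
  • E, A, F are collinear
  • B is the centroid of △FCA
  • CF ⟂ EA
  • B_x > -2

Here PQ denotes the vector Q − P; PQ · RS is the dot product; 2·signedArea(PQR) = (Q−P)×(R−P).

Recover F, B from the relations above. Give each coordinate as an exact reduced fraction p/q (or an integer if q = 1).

1. F_x = -27/13  [E, A, F are collinear ∩ CF ⟂ EA]
2. F_y = -5/13  [E, A, F are collinear ∩ CF ⟂ EA]
   → F = (-27/13, -5/13)
3. B_x = -22/13  [B is the centroid of △FCA]
4. B_y = 7/13  [B is the centroid of △FCA]
   → B = (-22/13, 7/13)

B = (-22/13, 7/13)
F = (-27/13, -5/13)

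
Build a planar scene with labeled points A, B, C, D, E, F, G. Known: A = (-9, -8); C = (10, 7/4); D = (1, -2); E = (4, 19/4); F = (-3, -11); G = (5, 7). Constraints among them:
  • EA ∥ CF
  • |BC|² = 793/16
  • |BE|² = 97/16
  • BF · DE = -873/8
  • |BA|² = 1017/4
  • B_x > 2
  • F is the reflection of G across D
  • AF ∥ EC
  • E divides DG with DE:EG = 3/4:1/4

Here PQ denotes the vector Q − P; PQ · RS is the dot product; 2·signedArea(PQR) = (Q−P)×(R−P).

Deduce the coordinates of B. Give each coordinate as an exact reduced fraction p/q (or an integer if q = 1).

B = (3, 5/2)

1. B_x = 3  [line -3·x + -27/4·y + 207/8 = 0 ∩ |BA|² = 1017/4]
2. B_y = 5/2  [line -3·x + -27/4·y + 207/8 = 0 ∩ |BA|² = 1017/4]
   → B = (3, 5/2)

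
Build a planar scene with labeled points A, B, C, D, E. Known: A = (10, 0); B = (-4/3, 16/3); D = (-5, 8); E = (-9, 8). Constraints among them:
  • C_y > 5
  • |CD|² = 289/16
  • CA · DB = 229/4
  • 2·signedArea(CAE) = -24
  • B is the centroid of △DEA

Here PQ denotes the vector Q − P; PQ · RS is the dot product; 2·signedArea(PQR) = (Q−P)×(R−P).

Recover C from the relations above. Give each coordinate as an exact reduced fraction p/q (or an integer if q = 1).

C = (-5/4, 6)

1. C_x = -5/4  [2·signedArea(CAE) = -24 ∩ CA · DB = 229/4]
2. C_y = 6  [2·signedArea(CAE) = -24 ∩ CA · DB = 229/4]
   → C = (-5/4, 6)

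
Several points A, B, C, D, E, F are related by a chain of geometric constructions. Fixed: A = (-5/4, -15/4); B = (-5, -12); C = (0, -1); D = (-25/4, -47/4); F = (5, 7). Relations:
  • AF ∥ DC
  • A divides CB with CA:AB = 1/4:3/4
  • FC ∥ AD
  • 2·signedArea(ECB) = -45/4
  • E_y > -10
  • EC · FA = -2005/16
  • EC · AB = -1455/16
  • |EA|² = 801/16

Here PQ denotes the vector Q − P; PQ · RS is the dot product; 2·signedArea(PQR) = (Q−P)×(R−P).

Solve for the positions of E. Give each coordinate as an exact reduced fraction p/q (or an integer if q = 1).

1. E_x = -5  [EC · AB = -1455/16 ∩ 2·signedArea(ECB) = -45/4]
2. E_y = -39/4  [EC · AB = -1455/16 ∩ 2·signedArea(ECB) = -45/4]
   → E = (-5, -39/4)

E = (-5, -39/4)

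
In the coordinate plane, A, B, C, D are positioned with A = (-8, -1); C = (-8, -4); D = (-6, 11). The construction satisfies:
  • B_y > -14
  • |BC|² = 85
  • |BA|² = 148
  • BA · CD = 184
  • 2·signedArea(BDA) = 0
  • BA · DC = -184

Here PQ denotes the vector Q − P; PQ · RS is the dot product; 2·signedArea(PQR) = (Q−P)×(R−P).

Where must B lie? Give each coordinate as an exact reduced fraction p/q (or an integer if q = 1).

1. B_x = -10  [2·signedArea(BDA) = 0 ∩ BA · DC = -184]
2. B_y = -13  [2·signedArea(BDA) = 0 ∩ BA · DC = -184]
   → B = (-10, -13)

B = (-10, -13)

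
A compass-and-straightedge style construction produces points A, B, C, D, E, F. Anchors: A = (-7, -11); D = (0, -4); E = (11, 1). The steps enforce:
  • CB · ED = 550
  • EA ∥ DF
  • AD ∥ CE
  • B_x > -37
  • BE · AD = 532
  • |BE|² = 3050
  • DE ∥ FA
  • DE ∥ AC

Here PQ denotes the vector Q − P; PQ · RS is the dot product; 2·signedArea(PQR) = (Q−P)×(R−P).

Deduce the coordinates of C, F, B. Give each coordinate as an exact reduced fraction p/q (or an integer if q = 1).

1. C_x = 4  [AD ∥ CE ∩ DE ∥ AC]
2. C_y = -6  [AD ∥ CE ∩ DE ∥ AC]
   → C = (4, -6)
3. F_x = -18  [DE ∥ FA ∩ EA ∥ DF]
4. F_y = -16  [DE ∥ FA ∩ EA ∥ DF]
   → F = (-18, -16)
5. B_x = -36  [BE · AD = 532 ∩ CB · ED = 550]
6. B_y = -28  [BE · AD = 532 ∩ CB · ED = 550]
   → B = (-36, -28)

B = (-36, -28)
C = (4, -6)
F = (-18, -16)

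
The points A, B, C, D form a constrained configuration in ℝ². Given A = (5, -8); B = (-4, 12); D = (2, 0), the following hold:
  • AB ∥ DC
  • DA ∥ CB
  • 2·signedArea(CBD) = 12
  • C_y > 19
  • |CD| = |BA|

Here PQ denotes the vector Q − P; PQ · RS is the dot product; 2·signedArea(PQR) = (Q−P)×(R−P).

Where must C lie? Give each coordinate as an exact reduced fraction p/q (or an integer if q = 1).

1. C_x = -7  [DA ∥ CB ∩ AB ∥ DC]
2. C_y = 20  [DA ∥ CB ∩ AB ∥ DC]
   → C = (-7, 20)

C = (-7, 20)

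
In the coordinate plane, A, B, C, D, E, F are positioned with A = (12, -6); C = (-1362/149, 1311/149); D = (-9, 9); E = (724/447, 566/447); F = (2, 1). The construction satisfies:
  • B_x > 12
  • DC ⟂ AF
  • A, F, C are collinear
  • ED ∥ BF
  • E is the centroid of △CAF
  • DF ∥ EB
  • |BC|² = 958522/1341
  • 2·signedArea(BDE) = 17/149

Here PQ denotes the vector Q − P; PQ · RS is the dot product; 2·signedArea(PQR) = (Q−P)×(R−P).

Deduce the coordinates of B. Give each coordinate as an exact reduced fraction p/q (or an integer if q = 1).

B = (5641/447, -3010/447)

1. B_x = 5641/447  [ED ∥ BF ∩ DF ∥ EB]
2. B_y = -3010/447  [ED ∥ BF ∩ DF ∥ EB]
   → B = (5641/447, -3010/447)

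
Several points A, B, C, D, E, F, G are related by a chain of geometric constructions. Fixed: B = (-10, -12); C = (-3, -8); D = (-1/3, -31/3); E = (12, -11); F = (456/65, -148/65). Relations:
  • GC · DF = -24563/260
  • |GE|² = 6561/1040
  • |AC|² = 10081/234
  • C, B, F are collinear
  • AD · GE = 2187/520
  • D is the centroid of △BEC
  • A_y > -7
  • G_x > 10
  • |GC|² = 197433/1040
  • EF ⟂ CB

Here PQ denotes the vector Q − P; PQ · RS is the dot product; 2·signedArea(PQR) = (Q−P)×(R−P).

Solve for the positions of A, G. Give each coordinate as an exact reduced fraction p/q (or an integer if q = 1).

A = (1303/390, -2459/390)
G = (699/65, -2293/260)

1. G_x = 699/65  [line -1433/195·x + -1571/195·y + 6221/780 = 0 ∩ |GC|² = 197433/1040]
2. G_y = -2293/260  [line -1433/195·x + -1571/195·y + 6221/780 = 0 ∩ |GC|² = 197433/1040]
   → G = (699/65, -2293/260)
3. A_x = 1303/390  [line -81/65·x + 567/260·y + 1863/104 = 0 ∩ |AC|² = 10081/234]
4. A_y = -2459/390  [line -81/65·x + 567/260·y + 1863/104 = 0 ∩ |AC|² = 10081/234]
   → A = (1303/390, -2459/390)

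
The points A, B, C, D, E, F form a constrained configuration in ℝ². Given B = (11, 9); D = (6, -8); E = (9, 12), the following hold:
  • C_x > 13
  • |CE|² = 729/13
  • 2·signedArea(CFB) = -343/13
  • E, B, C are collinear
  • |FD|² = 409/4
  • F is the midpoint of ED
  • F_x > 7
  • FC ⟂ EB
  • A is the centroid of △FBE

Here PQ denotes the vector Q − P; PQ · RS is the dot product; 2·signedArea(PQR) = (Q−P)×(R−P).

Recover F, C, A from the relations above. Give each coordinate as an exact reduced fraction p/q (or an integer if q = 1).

A = (55/6, 23/3)
C = (171/13, 75/13)
F = (15/2, 2)

1. F_x = 15/2  [F is the midpoint of ED]
2. F_y = 2  [F is the midpoint of ED]
   → F = (15/2, 2)
3. C_x = 171/13  [E, B, C are collinear ∩ FC ⟂ EB]
4. C_y = 75/13  [E, B, C are collinear ∩ FC ⟂ EB]
   → C = (171/13, 75/13)
5. A_x = 55/6  [A is the centroid of △FBE]
6. A_y = 23/3  [A is the centroid of △FBE]
   → A = (55/6, 23/3)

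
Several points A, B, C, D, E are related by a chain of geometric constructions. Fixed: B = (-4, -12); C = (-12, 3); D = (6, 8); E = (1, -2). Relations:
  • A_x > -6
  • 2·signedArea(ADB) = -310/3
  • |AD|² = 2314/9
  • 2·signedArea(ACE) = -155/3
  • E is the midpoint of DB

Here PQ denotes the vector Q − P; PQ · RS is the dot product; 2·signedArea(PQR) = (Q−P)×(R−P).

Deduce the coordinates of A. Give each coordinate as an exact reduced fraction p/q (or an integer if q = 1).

A = (-5, -11/3)

1. A_x = -5  [2·signedArea(ADB) = -310/3 ∩ 2·signedArea(ACE) = -155/3]
2. A_y = -11/3  [2·signedArea(ADB) = -310/3 ∩ 2·signedArea(ACE) = -155/3]
   → A = (-5, -11/3)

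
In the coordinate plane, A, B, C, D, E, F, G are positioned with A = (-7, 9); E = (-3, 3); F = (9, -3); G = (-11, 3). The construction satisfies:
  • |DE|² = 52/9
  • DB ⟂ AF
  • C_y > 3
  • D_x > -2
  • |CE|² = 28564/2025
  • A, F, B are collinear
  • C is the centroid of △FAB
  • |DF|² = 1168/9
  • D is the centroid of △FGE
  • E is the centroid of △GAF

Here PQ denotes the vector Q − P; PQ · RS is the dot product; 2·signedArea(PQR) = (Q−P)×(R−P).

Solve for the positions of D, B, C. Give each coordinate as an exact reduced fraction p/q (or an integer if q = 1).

1. D_x = -5/3  [D is the centroid of △FGE]
2. D_y = 1  [D is the centroid of △FGE]
   → D = (-5/3, 1)
3. B_x = 19/75  [A, F, B are collinear ∩ DB ⟂ AF]
4. B_y = 89/25  [A, F, B are collinear ∩ DB ⟂ AF]
   → B = (19/75, 89/25)
5. C_x = 169/225  [C is the centroid of △FAB]
6. C_y = 239/75  [C is the centroid of △FAB]
   → C = (169/225, 239/75)

B = (19/75, 89/25)
C = (169/225, 239/75)
D = (-5/3, 1)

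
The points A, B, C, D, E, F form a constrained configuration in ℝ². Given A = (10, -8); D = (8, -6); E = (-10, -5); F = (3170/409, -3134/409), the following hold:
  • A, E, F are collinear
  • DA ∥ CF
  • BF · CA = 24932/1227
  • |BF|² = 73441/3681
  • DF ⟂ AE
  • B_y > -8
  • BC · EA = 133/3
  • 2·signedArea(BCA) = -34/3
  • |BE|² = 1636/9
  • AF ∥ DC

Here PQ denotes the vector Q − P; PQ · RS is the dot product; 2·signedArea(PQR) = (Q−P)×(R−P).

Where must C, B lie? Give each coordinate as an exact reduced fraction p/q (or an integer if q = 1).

B = (10/3, -7)
C = (2352/409, -2316/409)

1. C_x = 2352/409  [DA ∥ CF ∩ AF ∥ DC]
2. C_y = -2316/409  [DA ∥ CF ∩ AF ∥ DC]
   → C = (2352/409, -2316/409)
3. B_x = 10/3  [2·signedArea(BCA) = -34/3 ∩ BF · CA = 24932/1227]
4. B_y = -7  [2·signedArea(BCA) = -34/3 ∩ BF · CA = 24932/1227]
   → B = (10/3, -7)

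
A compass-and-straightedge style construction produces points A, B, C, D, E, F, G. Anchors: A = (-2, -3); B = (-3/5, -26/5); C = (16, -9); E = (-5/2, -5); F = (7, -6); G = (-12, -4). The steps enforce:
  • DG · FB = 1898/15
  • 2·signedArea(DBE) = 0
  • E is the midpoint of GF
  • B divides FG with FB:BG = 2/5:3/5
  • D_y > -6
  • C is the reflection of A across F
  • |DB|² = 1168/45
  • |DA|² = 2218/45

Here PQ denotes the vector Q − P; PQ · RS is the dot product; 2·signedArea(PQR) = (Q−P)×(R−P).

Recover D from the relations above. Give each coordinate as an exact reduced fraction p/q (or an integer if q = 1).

D = (67/15, -86/15)

1. D_x = 67/15  [2·signedArea(DBE) = 0 ∩ DG · FB = 1898/15]
2. D_y = -86/15  [2·signedArea(DBE) = 0 ∩ DG · FB = 1898/15]
   → D = (67/15, -86/15)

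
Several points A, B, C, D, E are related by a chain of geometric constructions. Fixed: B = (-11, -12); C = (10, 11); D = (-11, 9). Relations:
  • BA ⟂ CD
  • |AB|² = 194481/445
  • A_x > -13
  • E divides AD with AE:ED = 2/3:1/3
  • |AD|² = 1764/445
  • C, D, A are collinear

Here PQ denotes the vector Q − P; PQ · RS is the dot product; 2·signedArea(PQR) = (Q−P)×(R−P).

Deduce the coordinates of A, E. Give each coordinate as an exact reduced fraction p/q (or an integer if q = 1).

1. A_x = -5777/445  [C, D, A are collinear ∩ BA ⟂ CD]
2. A_y = 3921/445  [C, D, A are collinear ∩ BA ⟂ CD]
   → A = (-5777/445, 3921/445)
3. E_x = -5189/445  [E divides AD with AE:ED = 2/3:1/3]
4. E_y = 3977/445  [E divides AD with AE:ED = 2/3:1/3]
   → E = (-5189/445, 3977/445)

A = (-5777/445, 3921/445)
E = (-5189/445, 3977/445)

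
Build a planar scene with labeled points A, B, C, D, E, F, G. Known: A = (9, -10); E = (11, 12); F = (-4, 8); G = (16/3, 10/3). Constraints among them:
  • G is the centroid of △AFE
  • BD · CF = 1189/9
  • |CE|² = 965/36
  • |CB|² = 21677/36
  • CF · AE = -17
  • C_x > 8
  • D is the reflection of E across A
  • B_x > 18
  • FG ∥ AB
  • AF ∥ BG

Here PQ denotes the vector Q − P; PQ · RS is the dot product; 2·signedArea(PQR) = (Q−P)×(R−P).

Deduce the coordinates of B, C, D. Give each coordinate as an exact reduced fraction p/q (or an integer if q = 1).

B = (55/3, -44/3)
C = (49/6, 23/3)
D = (7, -32)

1. B_x = 55/3  [AF ∥ BG ∩ FG ∥ AB]
2. B_y = -44/3  [AF ∥ BG ∩ FG ∥ AB]
   → B = (55/3, -44/3)
3. D_x = 7  [D is the reflection of E across A]
4. D_y = -32  [D is the reflection of E across A]
   → D = (7, -32)
5. C_x = 49/6  [CF · AE = -17 ∩ BD · CF = 1189/9]
6. C_y = 23/3  [CF · AE = -17 ∩ BD · CF = 1189/9]
   → C = (49/6, 23/3)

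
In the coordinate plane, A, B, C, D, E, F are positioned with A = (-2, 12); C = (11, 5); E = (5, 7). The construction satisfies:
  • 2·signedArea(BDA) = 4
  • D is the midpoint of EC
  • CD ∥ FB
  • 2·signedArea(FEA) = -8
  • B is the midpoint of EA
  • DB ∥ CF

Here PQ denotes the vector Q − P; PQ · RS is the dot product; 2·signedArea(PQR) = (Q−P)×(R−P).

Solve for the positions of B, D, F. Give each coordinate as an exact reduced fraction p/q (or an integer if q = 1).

1. B_x = 3/2  [B is the midpoint of EA]
2. B_y = 19/2  [B is the midpoint of EA]
   → B = (3/2, 19/2)
3. D_x = 8  [D is the midpoint of EC]
4. D_y = 6  [D is the midpoint of EC]
   → D = (8, 6)
5. F_x = 9/2  [CD ∥ FB ∩ DB ∥ CF]
6. F_y = 17/2  [CD ∥ FB ∩ DB ∥ CF]
   → F = (9/2, 17/2)

B = (3/2, 19/2)
D = (8, 6)
F = (9/2, 17/2)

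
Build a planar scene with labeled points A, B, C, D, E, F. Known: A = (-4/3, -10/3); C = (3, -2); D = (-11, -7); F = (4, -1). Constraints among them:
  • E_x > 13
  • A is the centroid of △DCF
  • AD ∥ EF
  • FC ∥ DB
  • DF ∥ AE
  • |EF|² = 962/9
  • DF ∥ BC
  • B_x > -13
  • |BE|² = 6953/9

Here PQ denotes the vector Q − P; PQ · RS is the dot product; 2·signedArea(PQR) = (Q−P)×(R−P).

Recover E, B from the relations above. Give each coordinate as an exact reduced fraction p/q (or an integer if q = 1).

B = (-12, -8)
E = (41/3, 8/3)

1. E_x = 41/3  [AD ∥ EF ∩ DF ∥ AE]
2. E_y = 8/3  [AD ∥ EF ∩ DF ∥ AE]
   → E = (41/3, 8/3)
3. B_x = -12  [DF ∥ BC ∩ FC ∥ DB]
4. B_y = -8  [DF ∥ BC ∩ FC ∥ DB]
   → B = (-12, -8)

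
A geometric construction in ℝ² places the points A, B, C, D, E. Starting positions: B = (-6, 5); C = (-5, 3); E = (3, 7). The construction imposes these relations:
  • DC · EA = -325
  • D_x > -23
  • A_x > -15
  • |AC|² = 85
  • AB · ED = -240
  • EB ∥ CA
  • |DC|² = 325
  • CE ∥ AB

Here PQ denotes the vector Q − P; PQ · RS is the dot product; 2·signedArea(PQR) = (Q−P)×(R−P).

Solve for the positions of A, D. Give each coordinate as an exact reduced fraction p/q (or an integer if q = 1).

A = (-14, 1)
D = (-22, -3)

1. A_x = -14  [CE ∥ AB ∩ EB ∥ CA]
2. A_y = 1  [CE ∥ AB ∩ EB ∥ CA]
   → A = (-14, 1)
3. D_x = -22  [DC · EA = -325 ∩ AB · ED = -240]
4. D_y = -3  [DC · EA = -325 ∩ AB · ED = -240]
   → D = (-22, -3)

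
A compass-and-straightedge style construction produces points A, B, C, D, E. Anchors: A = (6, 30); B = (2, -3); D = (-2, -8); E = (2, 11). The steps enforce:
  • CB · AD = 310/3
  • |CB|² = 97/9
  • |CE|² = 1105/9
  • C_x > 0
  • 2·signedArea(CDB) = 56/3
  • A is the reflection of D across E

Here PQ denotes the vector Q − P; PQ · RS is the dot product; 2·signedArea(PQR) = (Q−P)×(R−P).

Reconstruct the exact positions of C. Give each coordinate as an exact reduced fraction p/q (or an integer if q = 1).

C = (2/3, 0)

1. C_x = 2/3  [CB · AD = 310/3 ∩ 2·signedArea(CDB) = 56/3]
2. C_y = 0  [CB · AD = 310/3 ∩ 2·signedArea(CDB) = 56/3]
   → C = (2/3, 0)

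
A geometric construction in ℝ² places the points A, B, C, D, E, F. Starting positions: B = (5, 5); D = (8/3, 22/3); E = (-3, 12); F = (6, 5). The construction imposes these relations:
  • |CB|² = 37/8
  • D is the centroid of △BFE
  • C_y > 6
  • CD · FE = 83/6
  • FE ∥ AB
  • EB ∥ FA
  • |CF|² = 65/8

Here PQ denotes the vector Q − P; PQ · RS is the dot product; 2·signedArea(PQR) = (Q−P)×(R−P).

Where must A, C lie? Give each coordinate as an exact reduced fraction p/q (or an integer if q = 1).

1. A_x = 14  [FE ∥ AB ∩ EB ∥ FA]
2. A_y = -2  [FE ∥ AB ∩ EB ∥ FA]
   → A = (14, -2)
3. C_x = 15/4  [line 9·x + -7·y + 27/2 = 0 ∩ |CB|² = 37/8]
4. C_y = 27/4  [line 9·x + -7·y + 27/2 = 0 ∩ |CB|² = 37/8]
   → C = (15/4, 27/4)

A = (14, -2)
C = (15/4, 27/4)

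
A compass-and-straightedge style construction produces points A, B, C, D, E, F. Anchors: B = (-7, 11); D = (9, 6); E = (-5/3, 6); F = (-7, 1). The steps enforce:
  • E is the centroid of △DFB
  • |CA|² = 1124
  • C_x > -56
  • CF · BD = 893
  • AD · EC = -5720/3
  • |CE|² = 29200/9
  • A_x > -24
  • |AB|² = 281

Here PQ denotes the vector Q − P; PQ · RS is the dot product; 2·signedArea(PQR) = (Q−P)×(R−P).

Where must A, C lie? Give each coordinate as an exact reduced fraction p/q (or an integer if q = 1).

1. C_x = -55  [line -16·x + 5·y + -1010 = 0 ∩ |CE|² = 29200/9]
2. C_y = 26  [line -16·x + 5·y + -1010 = 0 ∩ |CE|² = 29200/9]
   → C = (-55, 26)
3. A_x = -23  [line 160/3·x + -20·y + 4640/3 = 0 ∩ |CA|² = 1124]
4. A_y = 16  [line 160/3·x + -20·y + 4640/3 = 0 ∩ |CA|² = 1124]
   → A = (-23, 16)

A = (-23, 16)
C = (-55, 26)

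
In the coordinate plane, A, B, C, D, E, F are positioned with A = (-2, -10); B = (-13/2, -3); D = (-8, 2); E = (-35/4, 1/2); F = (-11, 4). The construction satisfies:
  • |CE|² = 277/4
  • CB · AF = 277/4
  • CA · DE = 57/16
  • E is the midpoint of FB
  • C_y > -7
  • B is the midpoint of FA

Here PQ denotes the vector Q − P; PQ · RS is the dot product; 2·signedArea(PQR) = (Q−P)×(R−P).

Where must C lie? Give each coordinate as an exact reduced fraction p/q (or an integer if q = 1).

C = (-17/4, -13/2)

1. C_x = -17/4  [CB · AF = 277/4 ∩ CA · DE = 57/16]
2. C_y = -13/2  [CB · AF = 277/4 ∩ CA · DE = 57/16]
   → C = (-17/4, -13/2)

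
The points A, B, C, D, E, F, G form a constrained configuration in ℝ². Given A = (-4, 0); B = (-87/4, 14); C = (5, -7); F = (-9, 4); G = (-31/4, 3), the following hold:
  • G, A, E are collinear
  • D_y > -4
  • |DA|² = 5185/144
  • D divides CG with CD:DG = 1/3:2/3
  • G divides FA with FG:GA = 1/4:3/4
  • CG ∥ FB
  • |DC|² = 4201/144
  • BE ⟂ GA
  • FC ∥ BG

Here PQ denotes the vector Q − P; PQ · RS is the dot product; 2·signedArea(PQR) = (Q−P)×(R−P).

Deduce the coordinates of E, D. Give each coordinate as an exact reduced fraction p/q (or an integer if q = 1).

D = (3/4, -11/3)
E = (-3551/164, 579/41)

1. E_x = -3551/164  [G, A, E are collinear ∩ BE ⟂ GA]
2. E_y = 579/41  [G, A, E are collinear ∩ BE ⟂ GA]
   → E = (-3551/164, 579/41)
3. D_x = 3/4  [D divides CG with CD:DG = 1/3:2/3]
4. D_y = -11/3  [D divides CG with CD:DG = 1/3:2/3]
   → D = (3/4, -11/3)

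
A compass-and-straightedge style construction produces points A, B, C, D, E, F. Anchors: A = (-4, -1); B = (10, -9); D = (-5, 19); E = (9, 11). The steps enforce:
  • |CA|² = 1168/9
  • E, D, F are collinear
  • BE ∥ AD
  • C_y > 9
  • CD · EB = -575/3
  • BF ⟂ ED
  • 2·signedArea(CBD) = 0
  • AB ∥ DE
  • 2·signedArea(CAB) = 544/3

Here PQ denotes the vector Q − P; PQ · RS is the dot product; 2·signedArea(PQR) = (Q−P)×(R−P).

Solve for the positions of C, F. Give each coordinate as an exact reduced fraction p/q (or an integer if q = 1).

1. C_x = 0  [2·signedArea(CBD) = 0 ∩ 2·signedArea(CAB) = 544/3]
2. C_y = 29/3  [2·signedArea(CBD) = 0 ∩ 2·signedArea(CAB) = 544/3]
   → C = (0, 29/3)
3. F_x = 1194/65  [E, D, F are collinear ∩ BF ⟂ ED]
4. F_y = 367/65  [E, D, F are collinear ∩ BF ⟂ ED]
   → F = (1194/65, 367/65)

C = (0, 29/3)
F = (1194/65, 367/65)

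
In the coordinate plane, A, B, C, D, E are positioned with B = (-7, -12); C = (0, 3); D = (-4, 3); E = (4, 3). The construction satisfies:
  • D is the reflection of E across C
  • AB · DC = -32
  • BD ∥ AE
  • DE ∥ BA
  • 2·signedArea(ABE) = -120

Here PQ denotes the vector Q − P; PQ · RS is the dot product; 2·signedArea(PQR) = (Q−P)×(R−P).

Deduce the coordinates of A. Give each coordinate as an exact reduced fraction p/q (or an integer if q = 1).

1. A_x = 1  [BD ∥ AE ∩ DE ∥ BA]
2. A_y = -12  [BD ∥ AE ∩ DE ∥ BA]
   → A = (1, -12)

A = (1, -12)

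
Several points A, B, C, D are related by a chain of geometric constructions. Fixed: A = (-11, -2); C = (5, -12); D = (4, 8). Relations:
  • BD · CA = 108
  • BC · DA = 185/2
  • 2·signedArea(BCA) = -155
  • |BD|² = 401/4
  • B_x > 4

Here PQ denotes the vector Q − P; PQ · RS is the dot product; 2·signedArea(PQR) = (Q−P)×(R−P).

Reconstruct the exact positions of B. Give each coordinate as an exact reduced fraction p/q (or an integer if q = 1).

B = (9/2, -2)

1. B_x = 9/2  [BD · CA = 108 ∩ 2·signedArea(BCA) = -155]
2. B_y = -2  [BD · CA = 108 ∩ 2·signedArea(BCA) = -155]
   → B = (9/2, -2)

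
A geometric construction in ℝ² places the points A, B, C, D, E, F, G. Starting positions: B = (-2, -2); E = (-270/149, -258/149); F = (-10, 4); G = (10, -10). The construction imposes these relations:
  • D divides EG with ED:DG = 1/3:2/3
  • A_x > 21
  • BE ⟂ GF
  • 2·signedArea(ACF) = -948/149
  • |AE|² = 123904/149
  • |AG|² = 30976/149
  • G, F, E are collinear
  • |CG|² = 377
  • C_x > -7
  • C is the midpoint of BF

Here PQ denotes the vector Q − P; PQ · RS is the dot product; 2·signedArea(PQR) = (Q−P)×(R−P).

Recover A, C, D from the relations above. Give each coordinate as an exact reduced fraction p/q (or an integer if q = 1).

1. C_x = -6  [C is the midpoint of BF]
2. C_y = 1  [C is the midpoint of BF]
   → C = (-6, 1)
3. D_x = 950/447  [D divides EG with ED:DG = 1/3:2/3]
4. D_y = -2006/447  [D divides EG with ED:DG = 1/3:2/3]
   → D = (950/447, -2006/447)
5. A_x = 3250/149  [line -3·x + -4·y + -1138/149 = 0 ∩ |AE|² = 123904/149]
6. A_y = -2722/149  [line -3·x + -4·y + -1138/149 = 0 ∩ |AE|² = 123904/149]
   → A = (3250/149, -2722/149)

A = (3250/149, -2722/149)
C = (-6, 1)
D = (950/447, -2006/447)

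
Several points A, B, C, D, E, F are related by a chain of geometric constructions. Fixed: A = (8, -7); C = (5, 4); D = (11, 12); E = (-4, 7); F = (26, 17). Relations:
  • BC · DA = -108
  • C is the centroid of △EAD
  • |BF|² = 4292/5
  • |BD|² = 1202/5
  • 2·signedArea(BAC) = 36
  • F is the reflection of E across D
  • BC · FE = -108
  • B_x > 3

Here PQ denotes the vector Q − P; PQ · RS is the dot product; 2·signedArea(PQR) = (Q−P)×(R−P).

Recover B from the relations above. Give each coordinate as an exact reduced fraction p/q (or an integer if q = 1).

1. B_x = 16/5  [2·signedArea(BAC) = 36 ∩ BC · FE = -108]
2. B_y = -7/5  [2·signedArea(BAC) = 36 ∩ BC · FE = -108]
   → B = (16/5, -7/5)

B = (16/5, -7/5)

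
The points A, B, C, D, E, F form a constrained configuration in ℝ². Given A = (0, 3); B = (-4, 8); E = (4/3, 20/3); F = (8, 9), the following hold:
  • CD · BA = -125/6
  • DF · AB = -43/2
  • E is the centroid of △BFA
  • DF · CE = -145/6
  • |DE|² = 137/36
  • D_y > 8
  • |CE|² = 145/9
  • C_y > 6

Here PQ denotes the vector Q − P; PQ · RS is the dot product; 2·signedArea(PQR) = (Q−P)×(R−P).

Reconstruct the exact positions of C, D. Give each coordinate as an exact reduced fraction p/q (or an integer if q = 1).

1. D_x = 2  [line 4·x + -5·y + 69/2 = 0 ∩ |DE|² = 137/36]
2. D_y = 17/2  [line 4·x + -5·y + 69/2 = 0 ∩ |DE|² = 137/36]
   → D = (2, 17/2)
3. C_x = 16/3  [CD · BA = -125/6 ∩ DF · CE = -145/6]
4. C_y = 7  [CD · BA = -125/6 ∩ DF · CE = -145/6]
   → C = (16/3, 7)

C = (16/3, 7)
D = (2, 17/2)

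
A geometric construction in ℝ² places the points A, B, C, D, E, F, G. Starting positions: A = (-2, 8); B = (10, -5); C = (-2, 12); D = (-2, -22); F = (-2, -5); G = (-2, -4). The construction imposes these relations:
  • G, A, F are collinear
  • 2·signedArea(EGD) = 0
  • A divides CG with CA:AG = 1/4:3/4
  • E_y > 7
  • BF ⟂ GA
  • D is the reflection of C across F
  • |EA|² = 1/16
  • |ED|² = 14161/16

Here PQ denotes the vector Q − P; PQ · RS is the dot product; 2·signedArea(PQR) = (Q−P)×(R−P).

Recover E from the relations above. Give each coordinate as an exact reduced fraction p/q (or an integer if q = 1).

E = (-2, 31/4)

1. E_x = -2  [2·signedArea(EGD) = 0]
2. E_y = 31/4  [|ED|² = 14161/16]
   → E = (-2, 31/4)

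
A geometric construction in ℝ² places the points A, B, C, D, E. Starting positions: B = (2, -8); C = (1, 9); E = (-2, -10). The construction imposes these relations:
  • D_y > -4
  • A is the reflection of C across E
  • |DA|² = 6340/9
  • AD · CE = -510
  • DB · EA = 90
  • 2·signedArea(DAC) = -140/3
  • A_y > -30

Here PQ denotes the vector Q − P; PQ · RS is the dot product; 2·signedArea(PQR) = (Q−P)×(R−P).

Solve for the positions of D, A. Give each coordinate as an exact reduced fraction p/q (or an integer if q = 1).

A = (-5, -29)
D = (1/3, -3)

1. A_x = -5  [A is the reflection of C across E]
2. A_y = -29  [A is the reflection of C across E]
   → A = (-5, -29)
3. D_x = 1/3  [DB · EA = 90 ∩ 2·signedArea(DAC) = -140/3]
4. D_y = -3  [DB · EA = 90 ∩ 2·signedArea(DAC) = -140/3]
   → D = (1/3, -3)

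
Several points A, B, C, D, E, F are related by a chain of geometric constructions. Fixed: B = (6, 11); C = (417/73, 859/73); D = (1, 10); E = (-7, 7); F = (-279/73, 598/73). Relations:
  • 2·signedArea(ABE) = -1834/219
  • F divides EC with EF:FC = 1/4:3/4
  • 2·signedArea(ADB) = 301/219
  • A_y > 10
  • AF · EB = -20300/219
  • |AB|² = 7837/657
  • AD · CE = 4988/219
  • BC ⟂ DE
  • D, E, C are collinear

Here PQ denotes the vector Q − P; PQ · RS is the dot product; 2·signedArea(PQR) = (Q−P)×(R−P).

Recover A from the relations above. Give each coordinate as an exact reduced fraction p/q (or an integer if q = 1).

A = (563/219, 773/73)

1. A_x = 563/219  [2·signedArea(ADB) = 301/219 ∩ AD · CE = 4988/219]
2. A_y = 773/73  [2·signedArea(ADB) = 301/219 ∩ AD · CE = 4988/219]
   → A = (563/219, 773/73)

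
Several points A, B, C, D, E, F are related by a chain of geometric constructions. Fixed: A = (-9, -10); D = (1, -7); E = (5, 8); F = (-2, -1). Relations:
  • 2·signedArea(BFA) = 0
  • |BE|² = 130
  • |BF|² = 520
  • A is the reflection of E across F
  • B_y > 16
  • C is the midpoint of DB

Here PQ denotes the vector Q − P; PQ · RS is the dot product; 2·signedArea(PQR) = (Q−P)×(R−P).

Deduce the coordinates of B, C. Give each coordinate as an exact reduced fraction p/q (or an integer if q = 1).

B = (12, 17)
C = (13/2, 5)

1. B_x = 12  [line 9·x + -7·y + 11 = 0 ∩ |BF|² = 520]
2. B_y = 17  [line 9·x + -7·y + 11 = 0 ∩ |BF|² = 520]
   → B = (12, 17)
3. C_x = 13/2  [C is the midpoint of DB]
4. C_y = 5  [C is the midpoint of DB]
   → C = (13/2, 5)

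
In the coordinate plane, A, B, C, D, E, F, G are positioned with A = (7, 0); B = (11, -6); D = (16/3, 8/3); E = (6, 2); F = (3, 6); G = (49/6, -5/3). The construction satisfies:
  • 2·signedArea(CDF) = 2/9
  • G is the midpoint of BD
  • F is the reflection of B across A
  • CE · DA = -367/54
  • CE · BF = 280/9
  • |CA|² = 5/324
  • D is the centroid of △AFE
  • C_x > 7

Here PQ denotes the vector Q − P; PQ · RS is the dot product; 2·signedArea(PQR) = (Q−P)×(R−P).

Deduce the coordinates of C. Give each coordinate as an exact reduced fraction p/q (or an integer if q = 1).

1. C_x = 127/18  [2·signedArea(CDF) = 2/9 ∩ CE · BF = 280/9]
2. C_y = 1/9  [2·signedArea(CDF) = 2/9 ∩ CE · BF = 280/9]
   → C = (127/18, 1/9)

C = (127/18, 1/9)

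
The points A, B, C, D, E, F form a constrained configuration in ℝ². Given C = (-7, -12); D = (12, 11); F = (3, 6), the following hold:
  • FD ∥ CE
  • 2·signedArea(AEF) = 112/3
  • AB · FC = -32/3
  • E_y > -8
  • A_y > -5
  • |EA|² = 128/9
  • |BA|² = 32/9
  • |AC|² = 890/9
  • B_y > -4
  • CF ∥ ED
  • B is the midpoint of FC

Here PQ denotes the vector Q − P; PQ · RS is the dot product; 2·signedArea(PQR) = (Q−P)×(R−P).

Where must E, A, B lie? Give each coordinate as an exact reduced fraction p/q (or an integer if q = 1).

A = (-2/3, -13/3)
B = (-2, -3)
E = (2, -7)

1. E_x = 2  [CF ∥ ED ∩ FD ∥ CE]
2. E_y = -7  [CF ∥ ED ∩ FD ∥ CE]
   → E = (2, -7)
3. A_x = -2/3  [line -13·x + 1·y + -13/3 = 0 ∩ |AC|² = 890/9]
4. A_y = -13/3  [line -13·x + 1·y + -13/3 = 0 ∩ |AC|² = 890/9]
   → A = (-2/3, -13/3)
5. B_x = -2  [B is the midpoint of FC]
6. B_y = -3  [B is the midpoint of FC]
   → B = (-2, -3)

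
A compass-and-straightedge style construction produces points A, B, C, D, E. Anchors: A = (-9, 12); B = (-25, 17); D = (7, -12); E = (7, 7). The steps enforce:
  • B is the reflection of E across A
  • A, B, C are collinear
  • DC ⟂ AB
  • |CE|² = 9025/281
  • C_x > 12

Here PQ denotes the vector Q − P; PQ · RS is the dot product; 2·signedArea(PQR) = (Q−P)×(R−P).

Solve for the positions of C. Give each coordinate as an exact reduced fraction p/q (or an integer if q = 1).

1. C_x = 3487/281  [A, B, C are collinear ∩ DC ⟂ AB]
2. C_y = 1492/281  [A, B, C are collinear ∩ DC ⟂ AB]
   → C = (3487/281, 1492/281)

C = (3487/281, 1492/281)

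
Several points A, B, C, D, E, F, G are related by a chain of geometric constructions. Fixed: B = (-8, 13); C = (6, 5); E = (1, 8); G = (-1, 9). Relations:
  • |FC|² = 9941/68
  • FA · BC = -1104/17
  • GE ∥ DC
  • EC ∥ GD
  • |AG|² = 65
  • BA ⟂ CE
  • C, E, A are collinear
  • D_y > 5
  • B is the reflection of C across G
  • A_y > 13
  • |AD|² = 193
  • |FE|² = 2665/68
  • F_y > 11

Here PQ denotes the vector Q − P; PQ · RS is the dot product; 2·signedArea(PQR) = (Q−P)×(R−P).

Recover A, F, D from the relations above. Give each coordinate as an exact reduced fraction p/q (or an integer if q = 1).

A = (-133/17, 226/17)
D = (4, 6)
F = (-75/17, 379/34)

1. A_x = -133/17  [C, E, A are collinear ∩ BA ⟂ CE]
2. A_y = 226/17  [C, E, A are collinear ∩ BA ⟂ CE]
   → A = (-133/17, 226/17)
3. F_x = -75/17  [line -14·x + 8·y + -2566/17 = 0 ∩ |FC|² = 9941/68]
4. F_y = 379/34  [line -14·x + 8·y + -2566/17 = 0 ∩ |FC|² = 9941/68]
   → F = (-75/17, 379/34)
5. D_x = 4  [GE ∥ DC ∩ EC ∥ GD]
6. D_y = 6  [GE ∥ DC ∩ EC ∥ GD]
   → D = (4, 6)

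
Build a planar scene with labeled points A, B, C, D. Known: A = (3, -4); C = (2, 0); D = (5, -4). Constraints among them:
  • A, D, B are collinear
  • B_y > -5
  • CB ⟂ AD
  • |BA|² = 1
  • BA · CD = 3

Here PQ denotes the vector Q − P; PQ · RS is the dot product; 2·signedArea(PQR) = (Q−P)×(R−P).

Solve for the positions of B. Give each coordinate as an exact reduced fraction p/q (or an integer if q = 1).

1. B_x = 2  [A, D, B are collinear ∩ CB ⟂ AD]
2. B_y = -4  [A, D, B are collinear ∩ CB ⟂ AD]
   → B = (2, -4)

B = (2, -4)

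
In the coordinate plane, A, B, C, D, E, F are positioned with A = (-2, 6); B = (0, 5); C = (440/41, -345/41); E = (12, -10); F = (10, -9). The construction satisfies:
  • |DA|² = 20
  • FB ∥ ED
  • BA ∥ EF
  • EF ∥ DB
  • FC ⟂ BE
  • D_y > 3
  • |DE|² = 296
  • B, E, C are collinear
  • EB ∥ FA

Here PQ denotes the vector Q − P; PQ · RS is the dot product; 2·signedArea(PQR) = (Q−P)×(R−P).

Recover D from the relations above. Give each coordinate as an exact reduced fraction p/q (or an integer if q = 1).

1. D_x = 2  [EF ∥ DB ∩ FB ∥ ED]
2. D_y = 4  [EF ∥ DB ∩ FB ∥ ED]
   → D = (2, 4)

D = (2, 4)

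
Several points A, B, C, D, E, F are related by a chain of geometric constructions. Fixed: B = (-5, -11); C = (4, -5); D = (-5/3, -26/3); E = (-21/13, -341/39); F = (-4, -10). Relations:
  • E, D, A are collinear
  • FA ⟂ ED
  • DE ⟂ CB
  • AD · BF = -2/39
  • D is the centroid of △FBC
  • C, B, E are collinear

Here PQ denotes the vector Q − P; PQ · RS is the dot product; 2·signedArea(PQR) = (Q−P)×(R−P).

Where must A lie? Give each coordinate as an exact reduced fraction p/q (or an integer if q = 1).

A = (-23/13, -332/39)

1. A_x = -23/13  [E, D, A are collinear ∩ FA ⟂ ED]
2. A_y = -332/39  [E, D, A are collinear ∩ FA ⟂ ED]
   → A = (-23/13, -332/39)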